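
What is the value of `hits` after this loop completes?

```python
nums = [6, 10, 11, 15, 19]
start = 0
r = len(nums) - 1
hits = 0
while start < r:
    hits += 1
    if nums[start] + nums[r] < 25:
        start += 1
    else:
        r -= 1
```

Let's trace through this code step by step.

Initialize: nums = [6, 10, 11, 15, 19]
Initialize: start = 0
Initialize: r = 4
Initialize: hits = 0
Entering loop: while start < r:
After iteration 1: start = 0, r = 3, hits = 1
After iteration 2: start = 1, r = 3, hits = 2
After iteration 3: start = 1, r = 2, hits = 3
After iteration 4: start = 2, r = 2, hits = 4
Loop ends.

Final answer: 4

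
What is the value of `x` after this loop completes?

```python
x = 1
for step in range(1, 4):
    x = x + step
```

Let's trace through this code step by step.

Initialize: x = 1
Entering loop: for step in range(1, 4):
After iteration 1: step = 1, x = 2
After iteration 2: step = 2, x = 4
After iteration 3: step = 3, x = 7
Loop ends.

Final answer: 7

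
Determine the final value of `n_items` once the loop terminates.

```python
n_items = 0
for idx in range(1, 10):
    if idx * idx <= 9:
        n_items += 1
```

Let's trace through this code step by step.

Initialize: n_items = 0
Entering loop: for idx in range(1, 10):
After iteration 1: idx = 1, n_items = 1
After iteration 2: idx = 2, n_items = 2
After iteration 3: idx = 3, n_items = 3
After iteration 4: idx = 4, n_items = 3
After iteration 5: idx = 5, n_items = 3
After iteration 6: idx = 6, n_items = 3
After iteration 7: idx = 7, n_items = 3
After iteration 8: idx = 8, n_items = 3
After iteration 9: idx = 9, n_items = 3
Loop ends.

Final answer: 3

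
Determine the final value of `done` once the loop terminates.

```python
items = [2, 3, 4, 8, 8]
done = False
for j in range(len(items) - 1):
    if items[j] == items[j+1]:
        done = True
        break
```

Let's trace through this code step by step.

Initialize: items = [2, 3, 4, 8, 8]
Initialize: done = False
Entering loop: for j in range(len(items) - 1):
After iteration 1: j = 0, done = False
After iteration 2: j = 1, done = False
After iteration 3: j = 2, done = False
After iteration 4: j = 3, done = True
Loop ends.

Final answer: True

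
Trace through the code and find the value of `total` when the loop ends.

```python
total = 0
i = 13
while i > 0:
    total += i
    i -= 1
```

Let's trace through this code step by step.

Initialize: total = 0
Initialize: i = 13
Entering loop: while i > 0:
After iteration 1: total = 13, i = 12
After iteration 2: total = 25, i = 11
After iteration 3: total = 36, i = 10
After iteration 4: total = 46, i = 9
After iteration 5: total = 55, i = 8
After iteration 6: total = 63, i = 7
After iteration 7: total = 70, i = 6
After iteration 8: total = 76, i = 5
After iteration 9: total = 81, i = 4
After iteration 10: total = 85, i = 3
After iteration 11: total = 88, i = 2
After iteration 12: total = 90, i = 1
After iteration 13: total = 91, i = 0
Loop ends.

Final answer: 91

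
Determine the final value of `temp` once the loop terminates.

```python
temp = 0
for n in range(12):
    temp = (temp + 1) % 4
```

Let's trace through this code step by step.

Initialize: temp = 0
Entering loop: for n in range(12):
After iteration 1: n = 0, temp = 1
After iteration 2: n = 1, temp = 2
After iteration 3: n = 2, temp = 3
After iteration 4: n = 3, temp = 0
After iteration 5: n = 4, temp = 1
After iteration 6: n = 5, temp = 2
After iteration 7: n = 6, temp = 3
After iteration 8: n = 7, temp = 0
After iteration 9: n = 8, temp = 1
After iteration 10: n = 9, temp = 2
After iteration 11: n = 10, temp = 3
After iteration 12: n = 11, temp = 0
Loop ends.

Final answer: 0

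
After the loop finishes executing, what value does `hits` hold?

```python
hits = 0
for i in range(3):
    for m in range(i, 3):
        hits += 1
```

Let's trace through this code step by step.

Initialize: hits = 0
Entering loop: for i in range(3):
After iteration 1: i = 0, hits = 3
After iteration 2: i = 1, hits = 5
After iteration 3: i = 2, hits = 6
Loop ends.

Final answer: 6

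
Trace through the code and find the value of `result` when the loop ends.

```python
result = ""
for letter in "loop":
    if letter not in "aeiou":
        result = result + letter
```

Let's trace through this code step by step.

Initialize: result = ''
Entering loop: for letter in "loop":
After iteration 1: letter = 'l', result = 'l'
After iteration 2: letter = 'o', result = 'l'
After iteration 3: letter = 'o', result = 'l'
After iteration 4: letter = 'p', result = 'lp'
Loop ends.

Final answer: 'lp'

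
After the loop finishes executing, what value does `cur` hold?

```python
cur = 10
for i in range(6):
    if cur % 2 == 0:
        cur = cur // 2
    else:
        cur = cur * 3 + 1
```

Let's trace through this code step by step.

Initialize: cur = 10
Entering loop: for i in range(6):
After iteration 1: i = 0, cur = 5
After iteration 2: i = 1, cur = 16
After iteration 3: i = 2, cur = 8
After iteration 4: i = 3, cur = 4
After iteration 5: i = 4, cur = 2
After iteration 6: i = 5, cur = 1
Loop ends.

Final answer: 1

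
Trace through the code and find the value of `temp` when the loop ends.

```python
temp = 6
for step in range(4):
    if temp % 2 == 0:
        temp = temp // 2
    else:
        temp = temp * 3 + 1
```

Let's trace through this code step by step.

Initialize: temp = 6
Entering loop: for step in range(4):
After iteration 1: step = 0, temp = 3
After iteration 2: step = 1, temp = 10
After iteration 3: step = 2, temp = 5
After iteration 4: step = 3, temp = 16
Loop ends.

Final answer: 16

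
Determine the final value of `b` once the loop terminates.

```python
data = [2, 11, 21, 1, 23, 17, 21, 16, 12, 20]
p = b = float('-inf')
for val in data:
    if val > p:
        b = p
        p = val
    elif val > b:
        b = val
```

Let's trace through this code step by step.

Initialize: data = [2, 11, 21, 1, 23, 17, 21, 16, 12, 20]
Initialize: p = -inf
Initialize: b = -inf
Entering loop: for val in data:
After iteration 1: val = 2, p = 2, b = -inf
After iteration 2: val = 11, p = 11, b = 2
After iteration 3: val = 21, p = 21, b = 11
After iteration 4: val = 1, p = 21, b = 11
After iteration 5: val = 23, p = 23, b = 21
After iteration 6: val = 17, p = 23, b = 21
After iteration 7: val = 21, p = 23, b = 21
After iteration 8: val = 16, p = 23, b = 21
After iteration 9: val = 12, p = 23, b = 21
After iteration 10: val = 20, p = 23, b = 21
Loop ends.

Final answer: 21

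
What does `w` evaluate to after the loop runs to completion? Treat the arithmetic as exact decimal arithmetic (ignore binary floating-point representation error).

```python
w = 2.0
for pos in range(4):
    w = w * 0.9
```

Let's trace through this code step by step.

Initialize: w = 2.0
Entering loop: for pos in range(4):
After iteration 1: pos = 0, w = 1.8
After iteration 2: pos = 1, w = 1.62
After iteration 3: pos = 2, w = 1.458
After iteration 4: pos = 3, w = 1.3122
Loop ends.

Final answer: 1.3122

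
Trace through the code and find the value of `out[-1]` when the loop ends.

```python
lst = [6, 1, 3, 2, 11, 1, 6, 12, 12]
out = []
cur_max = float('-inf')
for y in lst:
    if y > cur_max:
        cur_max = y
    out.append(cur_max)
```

Let's trace through this code step by step.

Initialize: lst = [6, 1, 3, 2, 11, 1, 6, 12, 12]
Initialize: out = []
Initialize: cur_max = -inf
Entering loop: for y in lst:
After iteration 1: y = 6, out = [6], cur_max = 6
After iteration 2: y = 1, out = [6, 6], cur_max = 6
After iteration 3: y = 3, out = [6, 6, 6], cur_max = 6
After iteration 4: y = 2, out = [6, 6, 6, 6], cur_max = 6
After iteration 5: y = 11, out = [6, 6, 6, 6, 11], cur_max = 11
After iteration 6: y = 1, out = [6, 6, 6, 6, 11, 11], cur_max = 11
After iteration 7: y = 6, out = [6, 6, 6, 6, 11, 11, 11], cur_max = 11
After iteration 8: y = 12, out = [6, 6, 6, 6, 11, 11, 11, 12], cur_max = 12
After iteration 9: y = 12, out = [6, 6, 6, 6, 11, 11, 11, 12, 12], cur_max = 12
Loop ends.
out[-1] = 12

Final answer: 12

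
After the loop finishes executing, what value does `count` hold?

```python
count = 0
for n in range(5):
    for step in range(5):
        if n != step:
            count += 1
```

Let's trace through this code step by step.

Initialize: count = 0
Entering loop: for n in range(5):
After iteration 1: n = 0, count = 4
After iteration 2: n = 1, count = 8
After iteration 3: n = 2, count = 12
After iteration 4: n = 3, count = 16
After iteration 5: n = 4, count = 20
Loop ends.

Final answer: 20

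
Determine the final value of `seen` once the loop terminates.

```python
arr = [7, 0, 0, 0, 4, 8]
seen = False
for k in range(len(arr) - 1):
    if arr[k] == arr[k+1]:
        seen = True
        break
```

Let's trace through this code step by step.

Initialize: arr = [7, 0, 0, 0, 4, 8]
Initialize: seen = False
Entering loop: for k in range(len(arr) - 1):
After iteration 1: k = 0, seen = False
After iteration 2: k = 1, seen = True
Loop ends.

Final answer: True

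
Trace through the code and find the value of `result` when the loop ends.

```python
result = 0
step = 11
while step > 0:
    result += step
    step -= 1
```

Let's trace through this code step by step.

Initialize: result = 0
Initialize: step = 11
Entering loop: while step > 0:
After iteration 1: result = 11, step = 10
After iteration 2: result = 21, step = 9
After iteration 3: result = 30, step = 8
After iteration 4: result = 38, step = 7
After iteration 5: result = 45, step = 6
After iteration 6: result = 51, step = 5
After iteration 7: result = 56, step = 4
After iteration 8: result = 60, step = 3
After iteration 9: result = 63, step = 2
After iteration 10: result = 65, step = 1
After iteration 11: result = 66, step = 0
Loop ends.

Final answer: 66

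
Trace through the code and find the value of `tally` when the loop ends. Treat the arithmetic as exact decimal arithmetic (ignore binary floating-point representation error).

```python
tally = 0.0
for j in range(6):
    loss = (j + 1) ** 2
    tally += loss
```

Let's trace through this code step by step.

Initialize: tally = 0.0
Entering loop: for j in range(6):
After iteration 1: j = 0, tally = 1.0, loss = 1
After iteration 2: j = 1, tally = 5.0, loss = 4
After iteration 3: j = 2, tally = 14.0, loss = 9
After iteration 4: j = 3, tally = 30.0, loss = 16
After iteration 5: j = 4, tally = 55.0, loss = 25
After iteration 6: j = 5, tally = 91.0, loss = 36
Loop ends.

Final answer: 91.0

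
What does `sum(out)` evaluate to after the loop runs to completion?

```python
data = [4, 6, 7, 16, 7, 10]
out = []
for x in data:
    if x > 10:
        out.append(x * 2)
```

Let's trace through this code step by step.

Initialize: data = [4, 6, 7, 16, 7, 10]
Initialize: out = []
Entering loop: for x in data:
After iteration 1: x = 4, out = []
After iteration 2: x = 6, out = []
After iteration 3: x = 7, out = []
After iteration 4: x = 16, out = [32]
After iteration 5: x = 7, out = [32]
After iteration 6: x = 10, out = [32]
Loop ends.
sum(out) = 32

Final answer: 32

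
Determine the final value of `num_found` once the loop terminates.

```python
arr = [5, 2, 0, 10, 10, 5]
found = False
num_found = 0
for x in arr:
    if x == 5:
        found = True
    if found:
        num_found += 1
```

Let's trace through this code step by step.

Initialize: arr = [5, 2, 0, 10, 10, 5]
Initialize: found = False
Initialize: num_found = 0
Entering loop: for x in arr:
After iteration 1: x = 5, found = True, num_found = 1
After iteration 2: x = 2, found = True, num_found = 2
After iteration 3: x = 0, found = True, num_found = 3
After iteration 4: x = 10, found = True, num_found = 4
After iteration 5: x = 10, found = True, num_found = 5
After iteration 6: x = 5, found = True, num_found = 6
Loop ends.

Final answer: 6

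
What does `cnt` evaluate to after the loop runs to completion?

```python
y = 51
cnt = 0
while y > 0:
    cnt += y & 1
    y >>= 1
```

Let's trace through this code step by step.

Initialize: y = 51
Initialize: cnt = 0
Entering loop: while y > 0:
After iteration 1: y = 25, cnt = 1
After iteration 2: y = 12, cnt = 2
After iteration 3: y = 6, cnt = 2
After iteration 4: y = 3, cnt = 2
After iteration 5: y = 1, cnt = 3
After iteration 6: y = 0, cnt = 4
Loop ends.

Final answer: 4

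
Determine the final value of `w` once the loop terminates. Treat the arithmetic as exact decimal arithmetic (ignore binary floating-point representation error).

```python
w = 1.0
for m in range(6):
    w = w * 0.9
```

Let's trace through this code step by step.

Initialize: w = 1.0
Entering loop: for m in range(6):
After iteration 1: m = 0, w = 0.9
After iteration 2: m = 1, w = 0.81
After iteration 3: m = 2, w = 0.729
After iteration 4: m = 3, w = 0.6561
After iteration 5: m = 4, w = 0.59049
After iteration 6: m = 5, w = 0.531441
Loop ends.

Final answer: 0.531441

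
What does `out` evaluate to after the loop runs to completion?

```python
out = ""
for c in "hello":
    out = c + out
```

Let's trace through this code step by step.

Initialize: out = ''
Entering loop: for c in "hello":
After iteration 1: c = 'h', out = 'h'
After iteration 2: c = 'e', out = 'eh'
After iteration 3: c = 'l', out = 'leh'
After iteration 4: c = 'l', out = 'lleh'
After iteration 5: c = 'o', out = 'olleh'
Loop ends.

Final answer: 'olleh'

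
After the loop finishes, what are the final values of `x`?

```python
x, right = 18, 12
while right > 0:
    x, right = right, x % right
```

Let's trace through this code step by step.

Initialize: x = 18
Initialize: right = 12
Entering loop: while right > 0:
After iteration 1: x = 12, right = 6
After iteration 2: x = 6, right = 0
Loop ends.

Final answer: 6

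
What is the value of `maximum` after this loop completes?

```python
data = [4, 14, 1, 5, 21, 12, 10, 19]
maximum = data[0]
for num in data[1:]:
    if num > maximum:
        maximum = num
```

Let's trace through this code step by step.

Initialize: data = [4, 14, 1, 5, 21, 12, 10, 19]
Initialize: maximum = 4
Entering loop: for num in data[1:]:
After iteration 1: num = 14, maximum = 14
After iteration 2: num = 1, maximum = 14
After iteration 3: num = 5, maximum = 14
After iteration 4: num = 21, maximum = 21
After iteration 5: num = 12, maximum = 21
After iteration 6: num = 10, maximum = 21
After iteration 7: num = 19, maximum = 21
Loop ends.

Final answer: 21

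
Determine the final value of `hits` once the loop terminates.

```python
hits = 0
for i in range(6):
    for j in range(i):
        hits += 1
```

Let's trace through this code step by step.

Initialize: hits = 0
Entering loop: for i in range(6):
After iteration 1: i = 0, hits = 0
After iteration 2: i = 1, hits = 1, j = 0
After iteration 3: i = 2, hits = 3, j = 1
After iteration 4: i = 3, hits = 6, j = 2
After iteration 5: i = 4, hits = 10, j = 3
After iteration 6: i = 5, hits = 15, j = 4
Loop ends.

Final answer: 15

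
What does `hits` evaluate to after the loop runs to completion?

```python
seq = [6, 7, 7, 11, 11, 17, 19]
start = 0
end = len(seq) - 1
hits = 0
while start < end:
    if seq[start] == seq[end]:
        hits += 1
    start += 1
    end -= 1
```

Let's trace through this code step by step.

Initialize: seq = [6, 7, 7, 11, 11, 17, 19]
Initialize: start = 0
Initialize: end = 6
Initialize: hits = 0
Entering loop: while start < end:
After iteration 1: start = 1, end = 5, hits = 0
After iteration 2: start = 2, end = 4, hits = 0
After iteration 3: start = 3, end = 3, hits = 0
Loop ends.

Final answer: 0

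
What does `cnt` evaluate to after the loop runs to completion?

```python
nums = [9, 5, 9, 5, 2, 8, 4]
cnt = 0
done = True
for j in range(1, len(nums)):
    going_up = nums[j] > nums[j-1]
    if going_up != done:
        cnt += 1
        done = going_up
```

Let's trace through this code step by step.

Initialize: nums = [9, 5, 9, 5, 2, 8, 4]
Initialize: cnt = 0
Initialize: done = True
Entering loop: for j in range(1, len(nums)):
After iteration 1: j = 1, cnt = 1, done = False, going_up = False
After iteration 2: j = 2, cnt = 2, done = True, going_up = True
After iteration 3: j = 3, cnt = 3, done = False, going_up = False
After iteration 4: j = 4, cnt = 3, done = False, going_up = False
After iteration 5: j = 5, cnt = 4, done = True, going_up = True
After iteration 6: j = 6, cnt = 5, done = False, going_up = False
Loop ends.

Final answer: 5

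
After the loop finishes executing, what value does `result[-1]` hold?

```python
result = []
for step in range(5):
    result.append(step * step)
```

Let's trace through this code step by step.

Initialize: result = []
Entering loop: for step in range(5):
After iteration 1: step = 0, result = [0]
After iteration 2: step = 1, result = [0, 1]
After iteration 3: step = 2, result = [0, 1, 4]
After iteration 4: step = 3, result = [0, 1, 4, 9]
After iteration 5: step = 4, result = [0, 1, 4, 9, 16]
Loop ends.
result[-1] = 16

Final answer: 16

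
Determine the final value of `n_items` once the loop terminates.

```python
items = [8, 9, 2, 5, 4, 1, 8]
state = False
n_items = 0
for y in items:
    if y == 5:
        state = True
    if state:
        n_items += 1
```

Let's trace through this code step by step.

Initialize: items = [8, 9, 2, 5, 4, 1, 8]
Initialize: state = False
Initialize: n_items = 0
Entering loop: for y in items:
After iteration 1: y = 8, state = False, n_items = 0
After iteration 2: y = 9, state = False, n_items = 0
After iteration 3: y = 2, state = False, n_items = 0
After iteration 4: y = 5, state = True, n_items = 1
After iteration 5: y = 4, state = True, n_items = 2
After iteration 6: y = 1, state = True, n_items = 3
After iteration 7: y = 8, state = True, n_items = 4
Loop ends.

Final answer: 4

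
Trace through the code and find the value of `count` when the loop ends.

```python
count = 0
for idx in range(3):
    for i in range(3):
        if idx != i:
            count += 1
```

Let's trace through this code step by step.

Initialize: count = 0
Entering loop: for idx in range(3):
After iteration 1: idx = 0, count = 2
After iteration 2: idx = 1, count = 4
After iteration 3: idx = 2, count = 6
Loop ends.

Final answer: 6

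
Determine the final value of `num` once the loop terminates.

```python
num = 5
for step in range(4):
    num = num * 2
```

Let's trace through this code step by step.

Initialize: num = 5
Entering loop: for step in range(4):
After iteration 1: step = 0, num = 10
After iteration 2: step = 1, num = 20
After iteration 3: step = 2, num = 40
After iteration 4: step = 3, num = 80
Loop ends.

Final answer: 80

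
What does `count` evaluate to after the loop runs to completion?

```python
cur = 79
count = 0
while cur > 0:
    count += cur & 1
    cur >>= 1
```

Let's trace through this code step by step.

Initialize: cur = 79
Initialize: count = 0
Entering loop: while cur > 0:
After iteration 1: cur = 39, count = 1
After iteration 2: cur = 19, count = 2
After iteration 3: cur = 9, count = 3
After iteration 4: cur = 4, count = 4
After iteration 5: cur = 2, count = 4
After iteration 6: cur = 1, count = 4
After iteration 7: cur = 0, count = 5
Loop ends.

Final answer: 5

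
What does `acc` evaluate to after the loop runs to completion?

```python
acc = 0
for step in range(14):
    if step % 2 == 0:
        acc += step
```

Let's trace through this code step by step.

Initialize: acc = 0
Entering loop: for step in range(14):
After iteration 1: step = 0, acc = 0
After iteration 2: step = 1, acc = 0
After iteration 3: step = 2, acc = 2
After iteration 4: step = 3, acc = 2
After iteration 5: step = 4, acc = 6
After iteration 6: step = 5, acc = 6
After iteration 7: step = 6, acc = 12
After iteration 8: step = 7, acc = 12
After iteration 9: step = 8, acc = 20
After iteration 10: step = 9, acc = 20
After iteration 11: step = 10, acc = 30
After iteration 12: step = 11, acc = 30
After iteration 13: step = 12, acc = 42
After iteration 14: step = 13, acc = 42
Loop ends.

Final answer: 42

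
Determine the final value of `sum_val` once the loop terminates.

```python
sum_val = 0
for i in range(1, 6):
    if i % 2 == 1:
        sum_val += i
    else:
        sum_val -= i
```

Let's trace through this code step by step.

Initialize: sum_val = 0
Entering loop: for i in range(1, 6):
After iteration 1: i = 1, sum_val = 1
After iteration 2: i = 2, sum_val = -1
After iteration 3: i = 3, sum_val = 2
After iteration 4: i = 4, sum_val = -2
After iteration 5: i = 5, sum_val = 3
Loop ends.

Final answer: 3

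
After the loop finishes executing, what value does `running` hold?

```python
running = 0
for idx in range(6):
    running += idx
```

Let's trace through this code step by step.

Initialize: running = 0
Entering loop: for idx in range(6):
After iteration 1: idx = 0, running = 0
After iteration 2: idx = 1, running = 1
After iteration 3: idx = 2, running = 3
After iteration 4: idx = 3, running = 6
After iteration 5: idx = 4, running = 10
After iteration 6: idx = 5, running = 15
Loop ends.

Final answer: 15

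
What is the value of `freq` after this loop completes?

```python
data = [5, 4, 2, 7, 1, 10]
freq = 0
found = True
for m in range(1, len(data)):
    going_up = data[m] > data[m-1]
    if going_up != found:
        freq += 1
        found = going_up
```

Let's trace through this code step by step.

Initialize: data = [5, 4, 2, 7, 1, 10]
Initialize: freq = 0
Initialize: found = True
Entering loop: for m in range(1, len(data)):
After iteration 1: m = 1, freq = 1, found = False, going_up = False
After iteration 2: m = 2, freq = 1, found = False, going_up = False
After iteration 3: m = 3, freq = 2, found = True, going_up = True
After iteration 4: m = 4, freq = 3, found = False, going_up = False
After iteration 5: m = 5, freq = 4, found = True, going_up = True
Loop ends.

Final answer: 4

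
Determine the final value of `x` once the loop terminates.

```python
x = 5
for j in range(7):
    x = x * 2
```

Let's trace through this code step by step.

Initialize: x = 5
Entering loop: for j in range(7):
After iteration 1: j = 0, x = 10
After iteration 2: j = 1, x = 20
After iteration 3: j = 2, x = 40
After iteration 4: j = 3, x = 80
After iteration 5: j = 4, x = 160
After iteration 6: j = 5, x = 320
After iteration 7: j = 6, x = 640
Loop ends.

Final answer: 640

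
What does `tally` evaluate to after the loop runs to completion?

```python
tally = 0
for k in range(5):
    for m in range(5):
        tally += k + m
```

Let's trace through this code step by step.

Initialize: tally = 0
Entering loop: for k in range(5):
After iteration 1: k = 0, tally = 10
After iteration 2: k = 1, tally = 25
After iteration 3: k = 2, tally = 45
After iteration 4: k = 3, tally = 70
After iteration 5: k = 4, tally = 100
Loop ends.

Final answer: 100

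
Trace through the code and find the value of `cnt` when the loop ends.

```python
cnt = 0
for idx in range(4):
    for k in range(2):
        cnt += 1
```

Let's trace through this code step by step.

Initialize: cnt = 0
Entering loop: for idx in range(4):
After iteration 1: idx = 0, cnt = 2
After iteration 2: idx = 1, cnt = 4
After iteration 3: idx = 2, cnt = 6
After iteration 4: idx = 3, cnt = 8
Loop ends.

Final answer: 8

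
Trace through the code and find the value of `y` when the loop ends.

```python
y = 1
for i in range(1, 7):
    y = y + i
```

Let's trace through this code step by step.

Initialize: y = 1
Entering loop: for i in range(1, 7):
After iteration 1: i = 1, y = 2
After iteration 2: i = 2, y = 4
After iteration 3: i = 3, y = 7
After iteration 4: i = 4, y = 11
After iteration 5: i = 5, y = 16
After iteration 6: i = 6, y = 22
Loop ends.

Final answer: 22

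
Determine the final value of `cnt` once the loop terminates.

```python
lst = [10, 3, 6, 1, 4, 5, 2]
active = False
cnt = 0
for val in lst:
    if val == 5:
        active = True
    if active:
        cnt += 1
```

Let's trace through this code step by step.

Initialize: lst = [10, 3, 6, 1, 4, 5, 2]
Initialize: active = False
Initialize: cnt = 0
Entering loop: for val in lst:
After iteration 1: val = 10, active = False, cnt = 0
After iteration 2: val = 3, active = False, cnt = 0
After iteration 3: val = 6, active = False, cnt = 0
After iteration 4: val = 1, active = False, cnt = 0
After iteration 5: val = 4, active = False, cnt = 0
After iteration 6: val = 5, active = True, cnt = 1
After iteration 7: val = 2, active = True, cnt = 2
Loop ends.

Final answer: 2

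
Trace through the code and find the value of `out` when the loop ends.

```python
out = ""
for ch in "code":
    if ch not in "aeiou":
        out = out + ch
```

Let's trace through this code step by step.

Initialize: out = ''
Entering loop: for ch in "code":
After iteration 1: ch = 'c', out = 'c'
After iteration 2: ch = 'o', out = 'c'
After iteration 3: ch = 'd', out = 'cd'
After iteration 4: ch = 'e', out = 'cd'
Loop ends.

Final answer: 'cd'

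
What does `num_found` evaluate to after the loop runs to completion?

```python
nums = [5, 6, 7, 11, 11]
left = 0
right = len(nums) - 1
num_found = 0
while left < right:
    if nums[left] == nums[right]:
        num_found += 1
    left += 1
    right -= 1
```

Let's trace through this code step by step.

Initialize: nums = [5, 6, 7, 11, 11]
Initialize: left = 0
Initialize: right = 4
Initialize: num_found = 0
Entering loop: while left < right:
After iteration 1: left = 1, right = 3, num_found = 0
After iteration 2: left = 2, right = 2, num_found = 0
Loop ends.

Final answer: 0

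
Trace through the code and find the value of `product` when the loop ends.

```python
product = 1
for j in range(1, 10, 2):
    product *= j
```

Let's trace through this code step by step.

Initialize: product = 1
Entering loop: for j in range(1, 10, 2):
After iteration 1: j = 1, product = 1
After iteration 2: j = 3, product = 3
After iteration 3: j = 5, product = 15
After iteration 4: j = 7, product = 105
After iteration 5: j = 9, product = 945
Loop ends.

Final answer: 945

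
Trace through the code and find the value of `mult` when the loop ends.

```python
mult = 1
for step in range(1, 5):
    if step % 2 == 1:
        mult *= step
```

Let's trace through this code step by step.

Initialize: mult = 1
Entering loop: for step in range(1, 5):
After iteration 1: step = 1, mult = 1
After iteration 2: step = 2, mult = 1
After iteration 3: step = 3, mult = 3
After iteration 4: step = 4, mult = 3
Loop ends.

Final answer: 3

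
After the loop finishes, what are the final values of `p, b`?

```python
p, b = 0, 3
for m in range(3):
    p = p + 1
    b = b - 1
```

Let's trace through this code step by step.

Initialize: p = 0
Initialize: b = 3
Entering loop: for m in range(3):
After iteration 1: m = 0, p = 1, b = 2
After iteration 2: m = 1, p = 2, b = 1
After iteration 3: m = 2, p = 3, b = 0
Loop ends.

Final answer: 3, 0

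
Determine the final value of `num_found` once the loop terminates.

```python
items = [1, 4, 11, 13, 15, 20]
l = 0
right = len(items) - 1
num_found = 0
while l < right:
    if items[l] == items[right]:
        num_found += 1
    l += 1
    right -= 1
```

Let's trace through this code step by step.

Initialize: items = [1, 4, 11, 13, 15, 20]
Initialize: l = 0
Initialize: right = 5
Initialize: num_found = 0
Entering loop: while l < right:
After iteration 1: l = 1, right = 4, num_found = 0
After iteration 2: l = 2, right = 3, num_found = 0
After iteration 3: l = 3, right = 2, num_found = 0
Loop ends.

Final answer: 0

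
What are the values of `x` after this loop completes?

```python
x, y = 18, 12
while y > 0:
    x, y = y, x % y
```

Let's trace through this code step by step.

Initialize: x = 18
Initialize: y = 12
Entering loop: while y > 0:
After iteration 1: x = 12, y = 6
After iteration 2: x = 6, y = 0
Loop ends.

Final answer: 6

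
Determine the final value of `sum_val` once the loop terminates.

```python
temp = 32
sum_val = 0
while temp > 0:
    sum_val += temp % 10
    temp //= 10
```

Let's trace through this code step by step.

Initialize: temp = 32
Initialize: sum_val = 0
Entering loop: while temp > 0:
After iteration 1: temp = 3, sum_val = 2
After iteration 2: temp = 0, sum_val = 5
Loop ends.

Final answer: 5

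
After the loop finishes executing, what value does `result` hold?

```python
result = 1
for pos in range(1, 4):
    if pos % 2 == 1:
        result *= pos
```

Let's trace through this code step by step.

Initialize: result = 1
Entering loop: for pos in range(1, 4):
After iteration 1: pos = 1, result = 1
After iteration 2: pos = 2, result = 1
After iteration 3: pos = 3, result = 3
Loop ends.

Final answer: 3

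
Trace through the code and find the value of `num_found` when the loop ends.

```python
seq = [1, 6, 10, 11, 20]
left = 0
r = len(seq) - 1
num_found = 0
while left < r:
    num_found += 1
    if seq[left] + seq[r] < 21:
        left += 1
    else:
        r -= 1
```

Let's trace through this code step by step.

Initialize: seq = [1, 6, 10, 11, 20]
Initialize: left = 0
Initialize: r = 4
Initialize: num_found = 0
Entering loop: while left < r:
After iteration 1: left = 0, r = 3, num_found = 1
After iteration 2: left = 1, r = 3, num_found = 2
After iteration 3: left = 2, r = 3, num_found = 3
After iteration 4: left = 2, r = 2, num_found = 4
Loop ends.

Final answer: 4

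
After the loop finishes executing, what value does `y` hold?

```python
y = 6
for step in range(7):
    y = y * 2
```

Let's trace through this code step by step.

Initialize: y = 6
Entering loop: for step in range(7):
After iteration 1: step = 0, y = 12
After iteration 2: step = 1, y = 24
After iteration 3: step = 2, y = 48
After iteration 4: step = 3, y = 96
After iteration 5: step = 4, y = 192
After iteration 6: step = 5, y = 384
After iteration 7: step = 6, y = 768
Loop ends.

Final answer: 768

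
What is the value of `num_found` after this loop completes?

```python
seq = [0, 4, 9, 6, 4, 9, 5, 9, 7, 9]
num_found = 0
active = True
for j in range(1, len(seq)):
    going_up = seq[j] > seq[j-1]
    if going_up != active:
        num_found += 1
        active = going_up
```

Let's trace through this code step by step.

Initialize: seq = [0, 4, 9, 6, 4, 9, 5, 9, 7, 9]
Initialize: num_found = 0
Initialize: active = True
Entering loop: for j in range(1, len(seq)):
After iteration 1: j = 1, num_found = 0, active = True, going_up = True
After iteration 2: j = 2, num_found = 0, active = True, going_up = True
After iteration 3: j = 3, num_found = 1, active = False, going_up = False
After iteration 4: j = 4, num_found = 1, active = False, going_up = False
After iteration 5: j = 5, num_found = 2, active = True, going_up = True
After iteration 6: j = 6, num_found = 3, active = False, going_up = False
After iteration 7: j = 7, num_found = 4, active = True, going_up = True
After iteration 8: j = 8, num_found = 5, active = False, going_up = False
After iteration 9: j = 9, num_found = 6, active = True, going_up = True
Loop ends.

Final answer: 6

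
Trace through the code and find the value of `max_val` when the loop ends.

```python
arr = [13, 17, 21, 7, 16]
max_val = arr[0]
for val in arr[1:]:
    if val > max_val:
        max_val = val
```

Let's trace through this code step by step.

Initialize: arr = [13, 17, 21, 7, 16]
Initialize: max_val = 13
Entering loop: for val in arr[1:]:
After iteration 1: val = 17, max_val = 17
After iteration 2: val = 21, max_val = 21
After iteration 3: val = 7, max_val = 21
After iteration 4: val = 16, max_val = 21
Loop ends.

Final answer: 21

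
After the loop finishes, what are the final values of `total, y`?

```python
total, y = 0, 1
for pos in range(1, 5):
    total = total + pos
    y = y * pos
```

Let's trace through this code step by step.

Initialize: total = 0
Initialize: y = 1
Entering loop: for pos in range(1, 5):
After iteration 1: pos = 1, total = 1, y = 1
After iteration 2: pos = 2, total = 3, y = 2
After iteration 3: pos = 3, total = 6, y = 6
After iteration 4: pos = 4, total = 10, y = 24
Loop ends.

Final answer: 10, 24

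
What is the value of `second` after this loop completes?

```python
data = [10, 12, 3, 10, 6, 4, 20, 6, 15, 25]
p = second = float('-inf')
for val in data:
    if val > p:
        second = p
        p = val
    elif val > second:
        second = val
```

Let's trace through this code step by step.

Initialize: data = [10, 12, 3, 10, 6, 4, 20, 6, 15, 25]
Initialize: p = -inf
Initialize: second = -inf
Entering loop: for val in data:
After iteration 1: val = 10, p = 10, second = -inf
After iteration 2: val = 12, p = 12, second = 10
After iteration 3: val = 3, p = 12, second = 10
After iteration 4: val = 10, p = 12, second = 10
After iteration 5: val = 6, p = 12, second = 10
After iteration 6: val = 4, p = 12, second = 10
After iteration 7: val = 20, p = 20, second = 12
After iteration 8: val = 6, p = 20, second = 12
After iteration 9: val = 15, p = 20, second = 15
After iteration 10: val = 25, p = 25, second = 20
Loop ends.

Final answer: 20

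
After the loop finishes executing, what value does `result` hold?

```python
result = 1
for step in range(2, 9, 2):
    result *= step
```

Let's trace through this code step by step.

Initialize: result = 1
Entering loop: for step in range(2, 9, 2):
After iteration 1: step = 2, result = 2
After iteration 2: step = 4, result = 8
After iteration 3: step = 6, result = 48
After iteration 4: step = 8, result = 384
Loop ends.

Final answer: 384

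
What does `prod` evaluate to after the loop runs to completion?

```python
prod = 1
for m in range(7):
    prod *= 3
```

Let's trace through this code step by step.

Initialize: prod = 1
Entering loop: for m in range(7):
After iteration 1: m = 0, prod = 3
After iteration 2: m = 1, prod = 9
After iteration 3: m = 2, prod = 27
After iteration 4: m = 3, prod = 81
After iteration 5: m = 4, prod = 243
After iteration 6: m = 5, prod = 729
After iteration 7: m = 6, prod = 2187
Loop ends.

Final answer: 2187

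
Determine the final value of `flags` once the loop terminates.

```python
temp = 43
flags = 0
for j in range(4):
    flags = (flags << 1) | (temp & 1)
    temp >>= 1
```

Let's trace through this code step by step.

Initialize: temp = 43
Initialize: flags = 0
Entering loop: for j in range(4):
After iteration 1: j = 0, temp = 21, flags = 1
After iteration 2: j = 1, temp = 10, flags = 3
After iteration 3: j = 2, temp = 5, flags = 6
After iteration 4: j = 3, temp = 2, flags = 13
Loop ends.

Final answer: 13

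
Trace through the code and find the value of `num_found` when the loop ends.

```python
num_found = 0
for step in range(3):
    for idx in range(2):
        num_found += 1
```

Let's trace through this code step by step.

Initialize: num_found = 0
Entering loop: for step in range(3):
After iteration 1: step = 0, num_found = 2
After iteration 2: step = 1, num_found = 4
After iteration 3: step = 2, num_found = 6
Loop ends.

Final answer: 6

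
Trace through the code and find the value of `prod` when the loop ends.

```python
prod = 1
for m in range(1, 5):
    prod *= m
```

Let's trace through this code step by step.

Initialize: prod = 1
Entering loop: for m in range(1, 5):
After iteration 1: m = 1, prod = 1
After iteration 2: m = 2, prod = 2
After iteration 3: m = 3, prod = 6
After iteration 4: m = 4, prod = 24
Loop ends.

Final answer: 24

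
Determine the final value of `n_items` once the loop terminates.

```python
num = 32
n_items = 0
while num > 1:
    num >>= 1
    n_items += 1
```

Let's trace through this code step by step.

Initialize: num = 32
Initialize: n_items = 0
Entering loop: while num > 1:
After iteration 1: num = 16, n_items = 1
After iteration 2: num = 8, n_items = 2
After iteration 3: num = 4, n_items = 3
After iteration 4: num = 2, n_items = 4
After iteration 5: num = 1, n_items = 5
Loop ends.

Final answer: 5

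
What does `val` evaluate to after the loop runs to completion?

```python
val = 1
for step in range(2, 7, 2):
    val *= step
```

Let's trace through this code step by step.

Initialize: val = 1
Entering loop: for step in range(2, 7, 2):
After iteration 1: step = 2, val = 2
After iteration 2: step = 4, val = 8
After iteration 3: step = 6, val = 48
Loop ends.

Final answer: 48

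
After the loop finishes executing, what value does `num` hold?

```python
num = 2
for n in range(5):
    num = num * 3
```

Let's trace through this code step by step.

Initialize: num = 2
Entering loop: for n in range(5):
After iteration 1: n = 0, num = 6
After iteration 2: n = 1, num = 18
After iteration 3: n = 2, num = 54
After iteration 4: n = 3, num = 162
After iteration 5: n = 4, num = 486
Loop ends.

Final answer: 486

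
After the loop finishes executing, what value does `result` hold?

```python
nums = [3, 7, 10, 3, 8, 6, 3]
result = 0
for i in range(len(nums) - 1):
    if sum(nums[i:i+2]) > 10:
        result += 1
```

Let's trace through this code step by step.

Initialize: nums = [3, 7, 10, 3, 8, 6, 3]
Initialize: result = 0
Entering loop: for i in range(len(nums) - 1):
After iteration 1: i = 0, result = 0
After iteration 2: i = 1, result = 1
After iteration 3: i = 2, result = 2
After iteration 4: i = 3, result = 3
After iteration 5: i = 4, result = 4
After iteration 6: i = 5, result = 4
Loop ends.

Final answer: 4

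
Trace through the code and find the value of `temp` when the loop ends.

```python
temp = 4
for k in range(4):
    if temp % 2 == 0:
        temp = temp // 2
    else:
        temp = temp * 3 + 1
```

Let's trace through this code step by step.

Initialize: temp = 4
Entering loop: for k in range(4):
After iteration 1: k = 0, temp = 2
After iteration 2: k = 1, temp = 1
After iteration 3: k = 2, temp = 4
After iteration 4: k = 3, temp = 2
Loop ends.

Final answer: 2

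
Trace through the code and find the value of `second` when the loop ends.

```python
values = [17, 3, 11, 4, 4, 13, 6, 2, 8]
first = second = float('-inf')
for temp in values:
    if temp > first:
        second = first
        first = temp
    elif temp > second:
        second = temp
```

Let's trace through this code step by step.

Initialize: values = [17, 3, 11, 4, 4, 13, 6, 2, 8]
Initialize: first = -inf
Initialize: second = -inf
Entering loop: for temp in values:
After iteration 1: temp = 17, first = 17, second = -inf
After iteration 2: temp = 3, first = 17, second = 3
After iteration 3: temp = 11, first = 17, second = 11
After iteration 4: temp = 4, first = 17, second = 11
After iteration 5: temp = 4, first = 17, second = 11
After iteration 6: temp = 13, first = 17, second = 13
After iteration 7: temp = 6, first = 17, second = 13
After iteration 8: temp = 2, first = 17, second = 13
After iteration 9: temp = 8, first = 17, second = 13
Loop ends.

Final answer: 13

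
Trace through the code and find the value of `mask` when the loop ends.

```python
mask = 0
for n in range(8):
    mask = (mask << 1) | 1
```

Let's trace through this code step by step.

Initialize: mask = 0
Entering loop: for n in range(8):
After iteration 1: n = 0, mask = 1
After iteration 2: n = 1, mask = 3
After iteration 3: n = 2, mask = 7
After iteration 4: n = 3, mask = 15
After iteration 5: n = 4, mask = 31
After iteration 6: n = 5, mask = 63
After iteration 7: n = 6, mask = 127
After iteration 8: n = 7, mask = 255
Loop ends.

Final answer: 255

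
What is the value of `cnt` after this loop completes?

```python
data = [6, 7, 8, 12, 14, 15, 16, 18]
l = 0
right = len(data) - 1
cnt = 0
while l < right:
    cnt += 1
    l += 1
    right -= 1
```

Let's trace through this code step by step.

Initialize: data = [6, 7, 8, 12, 14, 15, 16, 18]
Initialize: l = 0
Initialize: right = 7
Initialize: cnt = 0
Entering loop: while l < right:
After iteration 1: l = 1, right = 6, cnt = 1
After iteration 2: l = 2, right = 5, cnt = 2
After iteration 3: l = 3, right = 4, cnt = 3
After iteration 4: l = 4, right = 3, cnt = 4
Loop ends.

Final answer: 4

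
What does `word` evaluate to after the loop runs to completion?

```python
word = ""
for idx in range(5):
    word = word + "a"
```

Let's trace through this code step by step.

Initialize: word = ''
Entering loop: for idx in range(5):
After iteration 1: idx = 0, word = 'a'
After iteration 2: idx = 1, word = 'aa'
After iteration 3: idx = 2, word = 'aaa'
After iteration 4: idx = 3, word = 'aaaa'
After iteration 5: idx = 4, word = 'aaaaa'
Loop ends.

Final answer: 'aaaaa'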